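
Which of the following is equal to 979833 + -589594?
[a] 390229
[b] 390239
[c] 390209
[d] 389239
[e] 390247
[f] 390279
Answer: b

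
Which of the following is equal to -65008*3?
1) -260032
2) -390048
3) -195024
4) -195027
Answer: 3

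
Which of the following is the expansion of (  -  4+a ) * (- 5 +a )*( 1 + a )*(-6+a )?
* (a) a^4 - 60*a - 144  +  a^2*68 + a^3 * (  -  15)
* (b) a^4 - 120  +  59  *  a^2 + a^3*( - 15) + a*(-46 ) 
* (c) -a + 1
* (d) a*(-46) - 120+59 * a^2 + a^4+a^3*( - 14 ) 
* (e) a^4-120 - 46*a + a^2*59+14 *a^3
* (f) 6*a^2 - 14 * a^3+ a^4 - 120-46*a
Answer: d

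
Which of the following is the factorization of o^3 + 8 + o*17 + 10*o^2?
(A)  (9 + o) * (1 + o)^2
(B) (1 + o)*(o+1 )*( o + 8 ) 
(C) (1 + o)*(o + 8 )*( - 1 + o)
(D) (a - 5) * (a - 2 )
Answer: B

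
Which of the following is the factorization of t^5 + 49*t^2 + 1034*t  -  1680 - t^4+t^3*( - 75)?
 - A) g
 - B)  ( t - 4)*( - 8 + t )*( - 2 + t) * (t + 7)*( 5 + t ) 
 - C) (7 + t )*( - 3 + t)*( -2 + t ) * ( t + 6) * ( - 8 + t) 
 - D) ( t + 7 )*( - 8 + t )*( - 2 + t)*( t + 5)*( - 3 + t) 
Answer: D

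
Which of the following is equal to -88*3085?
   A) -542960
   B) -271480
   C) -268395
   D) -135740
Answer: B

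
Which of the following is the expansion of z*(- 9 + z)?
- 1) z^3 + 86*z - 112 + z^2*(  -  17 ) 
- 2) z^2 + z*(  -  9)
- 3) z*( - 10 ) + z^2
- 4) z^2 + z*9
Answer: 2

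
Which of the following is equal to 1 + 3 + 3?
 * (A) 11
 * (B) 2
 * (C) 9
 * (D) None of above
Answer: D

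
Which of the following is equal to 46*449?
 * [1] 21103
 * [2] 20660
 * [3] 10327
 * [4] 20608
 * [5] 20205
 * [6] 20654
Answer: 6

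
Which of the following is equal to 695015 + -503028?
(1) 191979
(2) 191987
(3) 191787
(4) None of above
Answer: 2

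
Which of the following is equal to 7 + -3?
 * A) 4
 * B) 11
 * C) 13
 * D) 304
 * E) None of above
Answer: A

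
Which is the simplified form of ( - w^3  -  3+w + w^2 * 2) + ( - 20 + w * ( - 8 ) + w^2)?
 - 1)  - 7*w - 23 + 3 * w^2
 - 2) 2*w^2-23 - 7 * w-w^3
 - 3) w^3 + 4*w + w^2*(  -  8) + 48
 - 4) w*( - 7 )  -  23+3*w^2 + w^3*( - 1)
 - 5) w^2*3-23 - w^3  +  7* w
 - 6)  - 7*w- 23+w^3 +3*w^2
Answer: 4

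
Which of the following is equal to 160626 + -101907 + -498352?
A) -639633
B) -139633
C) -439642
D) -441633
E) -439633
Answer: E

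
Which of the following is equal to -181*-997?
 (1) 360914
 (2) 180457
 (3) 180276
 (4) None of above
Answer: 2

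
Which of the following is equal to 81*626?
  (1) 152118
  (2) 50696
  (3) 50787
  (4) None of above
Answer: 4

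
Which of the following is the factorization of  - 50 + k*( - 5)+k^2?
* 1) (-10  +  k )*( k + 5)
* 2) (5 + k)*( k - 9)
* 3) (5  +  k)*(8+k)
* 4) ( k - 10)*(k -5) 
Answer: 1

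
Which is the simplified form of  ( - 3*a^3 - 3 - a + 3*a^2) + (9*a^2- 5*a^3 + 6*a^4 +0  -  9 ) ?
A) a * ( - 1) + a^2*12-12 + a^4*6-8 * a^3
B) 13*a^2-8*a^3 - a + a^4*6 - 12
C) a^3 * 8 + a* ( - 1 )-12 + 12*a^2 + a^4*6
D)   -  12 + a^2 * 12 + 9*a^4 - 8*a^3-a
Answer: A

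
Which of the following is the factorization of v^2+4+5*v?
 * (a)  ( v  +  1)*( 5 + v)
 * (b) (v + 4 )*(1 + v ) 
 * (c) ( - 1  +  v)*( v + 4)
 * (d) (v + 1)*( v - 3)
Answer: b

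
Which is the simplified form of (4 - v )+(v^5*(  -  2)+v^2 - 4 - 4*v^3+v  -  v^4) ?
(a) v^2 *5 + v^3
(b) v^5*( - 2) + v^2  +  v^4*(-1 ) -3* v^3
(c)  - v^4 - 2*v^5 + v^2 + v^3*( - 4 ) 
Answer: c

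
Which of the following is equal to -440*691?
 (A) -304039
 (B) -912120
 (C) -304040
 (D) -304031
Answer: C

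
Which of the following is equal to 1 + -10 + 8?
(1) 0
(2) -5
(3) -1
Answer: 3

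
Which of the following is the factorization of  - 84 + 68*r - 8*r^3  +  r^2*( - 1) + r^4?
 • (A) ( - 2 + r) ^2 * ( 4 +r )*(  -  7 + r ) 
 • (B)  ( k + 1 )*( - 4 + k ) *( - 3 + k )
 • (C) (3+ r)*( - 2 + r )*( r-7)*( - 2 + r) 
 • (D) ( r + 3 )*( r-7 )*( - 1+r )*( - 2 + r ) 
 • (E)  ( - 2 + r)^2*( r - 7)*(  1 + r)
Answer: C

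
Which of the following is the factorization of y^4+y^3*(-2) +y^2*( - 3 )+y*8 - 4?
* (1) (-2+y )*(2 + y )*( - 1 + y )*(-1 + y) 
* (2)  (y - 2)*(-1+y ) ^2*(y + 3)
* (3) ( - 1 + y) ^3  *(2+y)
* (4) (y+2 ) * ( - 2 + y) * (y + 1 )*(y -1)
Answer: 1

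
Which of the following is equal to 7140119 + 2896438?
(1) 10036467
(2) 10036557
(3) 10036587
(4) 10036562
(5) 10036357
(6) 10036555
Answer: 2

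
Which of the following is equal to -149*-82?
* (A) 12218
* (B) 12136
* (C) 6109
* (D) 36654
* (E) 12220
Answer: A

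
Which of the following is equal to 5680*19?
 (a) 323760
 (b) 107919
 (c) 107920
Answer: c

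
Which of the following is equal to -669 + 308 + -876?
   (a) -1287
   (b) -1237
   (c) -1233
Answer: b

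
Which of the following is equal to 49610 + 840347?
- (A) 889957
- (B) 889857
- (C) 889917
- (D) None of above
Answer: A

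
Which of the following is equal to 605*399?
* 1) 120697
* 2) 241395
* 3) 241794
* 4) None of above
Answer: 2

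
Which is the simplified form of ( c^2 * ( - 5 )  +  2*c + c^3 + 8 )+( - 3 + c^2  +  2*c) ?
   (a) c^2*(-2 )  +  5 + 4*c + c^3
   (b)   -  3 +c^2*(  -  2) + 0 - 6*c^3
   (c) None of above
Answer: c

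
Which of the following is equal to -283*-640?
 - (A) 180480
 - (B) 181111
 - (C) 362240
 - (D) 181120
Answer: D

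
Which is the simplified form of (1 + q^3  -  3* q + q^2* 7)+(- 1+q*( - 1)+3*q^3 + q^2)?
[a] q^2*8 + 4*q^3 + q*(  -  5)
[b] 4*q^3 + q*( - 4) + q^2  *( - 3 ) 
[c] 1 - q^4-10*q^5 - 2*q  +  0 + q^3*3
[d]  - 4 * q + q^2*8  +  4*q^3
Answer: d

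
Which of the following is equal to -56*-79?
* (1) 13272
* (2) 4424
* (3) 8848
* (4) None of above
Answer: 2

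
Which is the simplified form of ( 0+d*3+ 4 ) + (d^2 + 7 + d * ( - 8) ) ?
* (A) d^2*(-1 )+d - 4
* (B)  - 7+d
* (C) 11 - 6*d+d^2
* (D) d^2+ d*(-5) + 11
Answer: D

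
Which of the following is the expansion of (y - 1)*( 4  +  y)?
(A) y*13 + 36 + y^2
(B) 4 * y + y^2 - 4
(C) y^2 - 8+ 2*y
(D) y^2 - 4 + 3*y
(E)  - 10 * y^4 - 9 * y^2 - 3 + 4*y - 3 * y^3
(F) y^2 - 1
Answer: D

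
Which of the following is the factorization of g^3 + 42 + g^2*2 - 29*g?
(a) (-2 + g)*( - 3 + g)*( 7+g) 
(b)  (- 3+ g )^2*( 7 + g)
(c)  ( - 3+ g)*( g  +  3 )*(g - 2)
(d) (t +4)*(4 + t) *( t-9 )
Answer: a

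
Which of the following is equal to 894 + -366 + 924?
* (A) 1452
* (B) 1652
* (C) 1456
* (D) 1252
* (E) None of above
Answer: A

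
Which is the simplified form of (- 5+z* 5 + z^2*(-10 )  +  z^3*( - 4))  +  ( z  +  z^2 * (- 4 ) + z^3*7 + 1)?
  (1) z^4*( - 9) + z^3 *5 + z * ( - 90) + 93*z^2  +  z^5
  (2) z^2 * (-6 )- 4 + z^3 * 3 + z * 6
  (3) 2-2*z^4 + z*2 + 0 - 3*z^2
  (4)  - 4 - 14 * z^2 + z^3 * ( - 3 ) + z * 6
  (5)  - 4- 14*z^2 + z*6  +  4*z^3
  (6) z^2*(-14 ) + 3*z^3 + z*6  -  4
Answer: 6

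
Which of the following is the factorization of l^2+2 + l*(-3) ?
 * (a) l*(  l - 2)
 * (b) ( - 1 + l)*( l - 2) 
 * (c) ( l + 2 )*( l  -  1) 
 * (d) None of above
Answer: b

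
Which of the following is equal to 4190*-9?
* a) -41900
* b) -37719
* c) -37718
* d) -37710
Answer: d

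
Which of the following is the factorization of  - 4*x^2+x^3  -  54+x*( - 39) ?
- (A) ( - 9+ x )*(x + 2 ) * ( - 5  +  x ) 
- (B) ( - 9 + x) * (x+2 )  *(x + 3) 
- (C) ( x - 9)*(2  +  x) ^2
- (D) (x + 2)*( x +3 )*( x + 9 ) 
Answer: B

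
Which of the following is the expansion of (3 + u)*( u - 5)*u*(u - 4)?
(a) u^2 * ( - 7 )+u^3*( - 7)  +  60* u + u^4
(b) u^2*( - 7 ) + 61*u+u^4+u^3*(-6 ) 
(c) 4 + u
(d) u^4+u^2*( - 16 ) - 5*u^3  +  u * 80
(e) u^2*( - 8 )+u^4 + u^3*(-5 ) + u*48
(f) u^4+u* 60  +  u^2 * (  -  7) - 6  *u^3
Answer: f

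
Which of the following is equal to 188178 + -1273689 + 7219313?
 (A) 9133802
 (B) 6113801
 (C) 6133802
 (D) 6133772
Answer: C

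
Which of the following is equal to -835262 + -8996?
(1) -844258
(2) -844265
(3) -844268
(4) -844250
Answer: 1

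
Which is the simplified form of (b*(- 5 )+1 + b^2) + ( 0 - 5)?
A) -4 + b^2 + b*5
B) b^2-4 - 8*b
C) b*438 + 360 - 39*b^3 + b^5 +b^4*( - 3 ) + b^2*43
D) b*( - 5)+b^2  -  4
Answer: D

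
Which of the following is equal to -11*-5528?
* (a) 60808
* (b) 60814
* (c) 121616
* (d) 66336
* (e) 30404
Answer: a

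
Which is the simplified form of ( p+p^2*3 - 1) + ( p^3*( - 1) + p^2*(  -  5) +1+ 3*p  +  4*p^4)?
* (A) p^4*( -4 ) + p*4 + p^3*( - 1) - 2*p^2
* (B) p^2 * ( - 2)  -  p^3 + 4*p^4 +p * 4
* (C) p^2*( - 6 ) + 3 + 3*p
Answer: B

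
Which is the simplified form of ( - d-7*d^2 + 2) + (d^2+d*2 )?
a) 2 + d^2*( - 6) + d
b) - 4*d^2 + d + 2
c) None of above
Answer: a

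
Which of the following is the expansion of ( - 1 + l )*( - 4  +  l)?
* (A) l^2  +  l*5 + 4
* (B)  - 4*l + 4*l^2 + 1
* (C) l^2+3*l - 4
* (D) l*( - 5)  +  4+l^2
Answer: D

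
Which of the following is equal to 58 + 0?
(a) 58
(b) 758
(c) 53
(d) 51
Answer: a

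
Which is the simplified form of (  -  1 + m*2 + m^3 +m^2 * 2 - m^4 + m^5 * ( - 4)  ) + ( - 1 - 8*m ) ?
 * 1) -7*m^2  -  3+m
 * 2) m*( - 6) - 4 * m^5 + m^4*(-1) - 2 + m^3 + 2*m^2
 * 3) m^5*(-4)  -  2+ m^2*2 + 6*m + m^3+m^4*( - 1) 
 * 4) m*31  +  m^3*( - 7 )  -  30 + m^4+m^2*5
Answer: 2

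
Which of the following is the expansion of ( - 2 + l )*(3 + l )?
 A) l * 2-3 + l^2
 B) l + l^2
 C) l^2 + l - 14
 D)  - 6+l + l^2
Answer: D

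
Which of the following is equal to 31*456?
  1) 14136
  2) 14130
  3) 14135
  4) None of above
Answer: 1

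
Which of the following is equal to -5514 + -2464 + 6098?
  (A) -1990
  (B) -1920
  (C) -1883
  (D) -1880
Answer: D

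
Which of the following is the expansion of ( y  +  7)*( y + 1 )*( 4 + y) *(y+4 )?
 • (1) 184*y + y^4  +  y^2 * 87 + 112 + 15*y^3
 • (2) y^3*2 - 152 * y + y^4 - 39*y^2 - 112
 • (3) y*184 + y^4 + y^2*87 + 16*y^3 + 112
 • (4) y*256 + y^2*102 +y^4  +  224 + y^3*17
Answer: 3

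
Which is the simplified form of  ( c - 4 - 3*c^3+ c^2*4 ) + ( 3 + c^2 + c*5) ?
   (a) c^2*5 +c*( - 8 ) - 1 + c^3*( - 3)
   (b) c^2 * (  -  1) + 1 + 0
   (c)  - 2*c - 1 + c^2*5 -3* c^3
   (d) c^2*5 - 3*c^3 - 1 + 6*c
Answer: d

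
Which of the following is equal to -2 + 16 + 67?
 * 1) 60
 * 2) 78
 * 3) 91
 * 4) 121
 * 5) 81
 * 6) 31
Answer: 5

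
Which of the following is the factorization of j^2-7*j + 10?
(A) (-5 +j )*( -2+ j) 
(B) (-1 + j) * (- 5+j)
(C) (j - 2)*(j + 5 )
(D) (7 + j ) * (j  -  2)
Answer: A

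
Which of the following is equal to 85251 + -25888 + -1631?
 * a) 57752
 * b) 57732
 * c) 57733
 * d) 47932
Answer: b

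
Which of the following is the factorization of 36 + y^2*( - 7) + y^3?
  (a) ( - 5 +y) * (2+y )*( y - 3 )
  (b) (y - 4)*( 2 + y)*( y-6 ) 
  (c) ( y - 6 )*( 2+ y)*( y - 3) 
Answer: c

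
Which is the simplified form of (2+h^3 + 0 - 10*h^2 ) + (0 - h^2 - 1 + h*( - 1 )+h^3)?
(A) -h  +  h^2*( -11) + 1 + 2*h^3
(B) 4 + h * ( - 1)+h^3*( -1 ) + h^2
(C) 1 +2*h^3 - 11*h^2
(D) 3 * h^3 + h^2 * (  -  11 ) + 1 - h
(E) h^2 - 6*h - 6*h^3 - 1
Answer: A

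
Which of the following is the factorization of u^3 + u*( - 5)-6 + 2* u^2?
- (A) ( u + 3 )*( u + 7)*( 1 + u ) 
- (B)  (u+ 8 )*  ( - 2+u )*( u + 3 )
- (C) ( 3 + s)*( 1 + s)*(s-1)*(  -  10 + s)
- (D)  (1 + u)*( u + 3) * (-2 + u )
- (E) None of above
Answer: D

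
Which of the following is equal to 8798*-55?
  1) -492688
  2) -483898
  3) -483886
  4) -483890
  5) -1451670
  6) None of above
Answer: 4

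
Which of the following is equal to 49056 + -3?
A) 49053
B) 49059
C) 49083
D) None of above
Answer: A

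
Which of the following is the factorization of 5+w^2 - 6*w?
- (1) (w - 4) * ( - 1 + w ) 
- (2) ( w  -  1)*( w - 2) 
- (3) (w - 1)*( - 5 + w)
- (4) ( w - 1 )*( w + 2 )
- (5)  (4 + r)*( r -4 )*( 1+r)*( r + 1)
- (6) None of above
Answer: 3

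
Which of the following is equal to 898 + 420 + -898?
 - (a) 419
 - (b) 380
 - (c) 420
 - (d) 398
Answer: c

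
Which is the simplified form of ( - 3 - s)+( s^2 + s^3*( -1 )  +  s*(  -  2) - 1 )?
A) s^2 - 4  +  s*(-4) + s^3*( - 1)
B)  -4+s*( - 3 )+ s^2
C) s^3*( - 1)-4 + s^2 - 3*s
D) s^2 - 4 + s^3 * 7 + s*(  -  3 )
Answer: C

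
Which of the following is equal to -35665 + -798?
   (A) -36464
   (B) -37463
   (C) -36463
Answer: C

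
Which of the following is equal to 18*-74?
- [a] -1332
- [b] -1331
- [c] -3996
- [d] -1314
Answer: a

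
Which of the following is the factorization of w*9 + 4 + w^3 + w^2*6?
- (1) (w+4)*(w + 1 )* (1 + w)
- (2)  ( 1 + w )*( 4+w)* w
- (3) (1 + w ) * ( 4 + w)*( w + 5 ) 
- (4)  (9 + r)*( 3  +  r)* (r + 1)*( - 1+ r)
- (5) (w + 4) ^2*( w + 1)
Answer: 1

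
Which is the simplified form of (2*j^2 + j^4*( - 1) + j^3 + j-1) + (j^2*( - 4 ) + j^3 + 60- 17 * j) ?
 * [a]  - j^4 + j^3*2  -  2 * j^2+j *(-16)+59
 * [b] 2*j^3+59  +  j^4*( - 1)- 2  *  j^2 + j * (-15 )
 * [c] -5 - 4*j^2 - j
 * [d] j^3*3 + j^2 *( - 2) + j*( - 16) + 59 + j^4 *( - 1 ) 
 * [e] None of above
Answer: a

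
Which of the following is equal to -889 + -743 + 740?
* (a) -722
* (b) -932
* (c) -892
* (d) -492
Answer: c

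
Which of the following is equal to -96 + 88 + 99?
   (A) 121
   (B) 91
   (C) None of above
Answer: B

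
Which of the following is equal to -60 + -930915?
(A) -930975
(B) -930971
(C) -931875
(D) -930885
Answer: A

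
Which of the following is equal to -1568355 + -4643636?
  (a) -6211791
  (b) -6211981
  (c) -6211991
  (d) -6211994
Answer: c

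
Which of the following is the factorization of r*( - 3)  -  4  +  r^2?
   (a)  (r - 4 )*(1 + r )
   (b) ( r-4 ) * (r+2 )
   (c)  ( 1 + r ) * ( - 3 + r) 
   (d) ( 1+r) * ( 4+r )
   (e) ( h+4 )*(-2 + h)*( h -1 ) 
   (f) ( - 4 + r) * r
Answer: a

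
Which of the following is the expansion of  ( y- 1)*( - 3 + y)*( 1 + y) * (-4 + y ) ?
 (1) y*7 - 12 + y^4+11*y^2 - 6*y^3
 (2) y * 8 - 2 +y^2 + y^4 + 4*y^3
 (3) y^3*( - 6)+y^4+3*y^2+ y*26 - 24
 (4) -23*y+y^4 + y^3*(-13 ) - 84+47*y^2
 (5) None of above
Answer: 5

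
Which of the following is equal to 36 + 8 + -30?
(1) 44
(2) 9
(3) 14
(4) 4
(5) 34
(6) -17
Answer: 3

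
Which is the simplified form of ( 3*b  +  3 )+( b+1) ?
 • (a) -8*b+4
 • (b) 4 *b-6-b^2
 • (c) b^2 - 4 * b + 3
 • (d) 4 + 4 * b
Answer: d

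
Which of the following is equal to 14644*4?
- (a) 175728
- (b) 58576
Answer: b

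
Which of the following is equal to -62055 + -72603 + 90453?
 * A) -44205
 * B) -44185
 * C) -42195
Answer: A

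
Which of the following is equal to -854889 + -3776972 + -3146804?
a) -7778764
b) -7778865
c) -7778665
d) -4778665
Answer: c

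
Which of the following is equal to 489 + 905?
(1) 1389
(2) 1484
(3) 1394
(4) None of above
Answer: 3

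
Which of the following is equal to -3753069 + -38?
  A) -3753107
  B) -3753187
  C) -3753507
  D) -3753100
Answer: A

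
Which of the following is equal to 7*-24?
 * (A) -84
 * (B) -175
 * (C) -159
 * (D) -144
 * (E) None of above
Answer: E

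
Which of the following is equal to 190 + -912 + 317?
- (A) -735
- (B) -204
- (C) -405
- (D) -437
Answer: C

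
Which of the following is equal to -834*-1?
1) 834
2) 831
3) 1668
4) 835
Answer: 1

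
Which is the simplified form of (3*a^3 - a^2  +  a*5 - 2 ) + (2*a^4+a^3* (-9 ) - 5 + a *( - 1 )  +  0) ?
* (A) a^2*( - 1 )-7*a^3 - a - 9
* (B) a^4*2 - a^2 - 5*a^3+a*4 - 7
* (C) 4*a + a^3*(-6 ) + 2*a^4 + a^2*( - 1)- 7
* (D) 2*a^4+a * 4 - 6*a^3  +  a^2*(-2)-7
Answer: C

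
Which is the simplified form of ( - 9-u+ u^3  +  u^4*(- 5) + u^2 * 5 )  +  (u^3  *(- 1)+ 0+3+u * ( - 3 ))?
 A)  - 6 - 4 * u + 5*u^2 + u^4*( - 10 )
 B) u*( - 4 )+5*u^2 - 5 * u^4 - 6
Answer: B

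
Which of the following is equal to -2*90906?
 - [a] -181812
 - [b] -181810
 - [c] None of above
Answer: a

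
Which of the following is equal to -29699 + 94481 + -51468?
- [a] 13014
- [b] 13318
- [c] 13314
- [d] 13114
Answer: c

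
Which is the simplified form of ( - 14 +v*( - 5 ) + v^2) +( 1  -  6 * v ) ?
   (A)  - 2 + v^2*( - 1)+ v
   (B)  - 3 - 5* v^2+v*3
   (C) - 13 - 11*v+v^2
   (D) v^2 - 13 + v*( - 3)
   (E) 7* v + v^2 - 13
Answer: C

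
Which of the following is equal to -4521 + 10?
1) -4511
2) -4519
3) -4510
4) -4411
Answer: 1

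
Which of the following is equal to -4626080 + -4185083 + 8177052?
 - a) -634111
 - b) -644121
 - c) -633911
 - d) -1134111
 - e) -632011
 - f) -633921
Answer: a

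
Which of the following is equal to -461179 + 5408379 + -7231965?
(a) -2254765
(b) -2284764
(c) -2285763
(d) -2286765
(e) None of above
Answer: e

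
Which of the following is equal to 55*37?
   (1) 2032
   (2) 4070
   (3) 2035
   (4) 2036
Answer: 3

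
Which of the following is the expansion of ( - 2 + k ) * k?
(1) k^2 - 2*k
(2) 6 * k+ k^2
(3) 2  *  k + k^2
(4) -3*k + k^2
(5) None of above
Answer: 1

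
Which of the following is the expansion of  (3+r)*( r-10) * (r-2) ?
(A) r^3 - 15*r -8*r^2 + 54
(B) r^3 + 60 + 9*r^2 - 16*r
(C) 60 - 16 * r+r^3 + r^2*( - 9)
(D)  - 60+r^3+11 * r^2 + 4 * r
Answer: C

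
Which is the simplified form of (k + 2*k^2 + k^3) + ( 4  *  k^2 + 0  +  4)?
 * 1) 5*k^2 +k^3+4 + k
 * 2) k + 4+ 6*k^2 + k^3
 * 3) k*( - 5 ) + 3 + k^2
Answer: 2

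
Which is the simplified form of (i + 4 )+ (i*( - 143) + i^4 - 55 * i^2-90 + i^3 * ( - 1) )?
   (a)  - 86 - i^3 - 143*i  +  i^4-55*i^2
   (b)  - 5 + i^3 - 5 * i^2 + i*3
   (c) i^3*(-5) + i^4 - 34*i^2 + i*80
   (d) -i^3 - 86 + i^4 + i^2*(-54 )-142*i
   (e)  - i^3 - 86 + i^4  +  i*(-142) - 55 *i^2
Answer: e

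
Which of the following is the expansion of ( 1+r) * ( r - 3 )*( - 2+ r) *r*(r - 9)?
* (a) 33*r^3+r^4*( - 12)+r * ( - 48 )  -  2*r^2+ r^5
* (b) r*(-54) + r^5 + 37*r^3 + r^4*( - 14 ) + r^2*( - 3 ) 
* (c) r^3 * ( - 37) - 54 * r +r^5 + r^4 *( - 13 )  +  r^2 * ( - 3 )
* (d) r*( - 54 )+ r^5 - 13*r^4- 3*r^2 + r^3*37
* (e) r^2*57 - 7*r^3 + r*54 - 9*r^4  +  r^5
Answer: d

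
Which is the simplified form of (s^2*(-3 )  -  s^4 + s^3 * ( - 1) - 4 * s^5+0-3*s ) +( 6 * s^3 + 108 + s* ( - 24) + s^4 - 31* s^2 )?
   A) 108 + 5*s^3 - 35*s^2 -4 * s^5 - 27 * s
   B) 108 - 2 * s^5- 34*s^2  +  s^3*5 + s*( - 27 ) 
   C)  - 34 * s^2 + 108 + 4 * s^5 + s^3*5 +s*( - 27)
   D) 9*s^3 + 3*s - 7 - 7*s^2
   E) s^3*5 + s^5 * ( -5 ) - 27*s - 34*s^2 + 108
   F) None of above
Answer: F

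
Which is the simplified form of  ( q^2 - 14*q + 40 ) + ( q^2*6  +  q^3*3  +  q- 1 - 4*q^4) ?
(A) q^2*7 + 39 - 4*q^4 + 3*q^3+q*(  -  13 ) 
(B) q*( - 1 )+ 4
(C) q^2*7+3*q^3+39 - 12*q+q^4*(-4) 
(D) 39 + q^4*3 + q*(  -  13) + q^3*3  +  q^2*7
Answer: A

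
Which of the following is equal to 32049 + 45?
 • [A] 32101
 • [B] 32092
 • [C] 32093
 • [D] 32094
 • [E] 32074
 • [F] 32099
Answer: D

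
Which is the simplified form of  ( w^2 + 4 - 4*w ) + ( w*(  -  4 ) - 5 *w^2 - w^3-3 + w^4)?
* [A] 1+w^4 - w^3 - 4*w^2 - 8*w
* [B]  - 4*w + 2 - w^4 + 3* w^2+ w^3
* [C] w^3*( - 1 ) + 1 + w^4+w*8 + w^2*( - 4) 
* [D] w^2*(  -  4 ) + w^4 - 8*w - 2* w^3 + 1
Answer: A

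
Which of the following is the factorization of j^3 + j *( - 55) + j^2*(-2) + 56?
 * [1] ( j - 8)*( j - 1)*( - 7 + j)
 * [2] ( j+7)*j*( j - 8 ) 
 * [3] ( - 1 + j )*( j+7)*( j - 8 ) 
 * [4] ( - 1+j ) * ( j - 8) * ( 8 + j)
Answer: 3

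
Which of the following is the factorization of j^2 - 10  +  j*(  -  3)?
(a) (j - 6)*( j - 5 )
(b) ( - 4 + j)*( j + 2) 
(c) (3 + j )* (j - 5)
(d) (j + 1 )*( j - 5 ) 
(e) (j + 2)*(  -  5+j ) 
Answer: e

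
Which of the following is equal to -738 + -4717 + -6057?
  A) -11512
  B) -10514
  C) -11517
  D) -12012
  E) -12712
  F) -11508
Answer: A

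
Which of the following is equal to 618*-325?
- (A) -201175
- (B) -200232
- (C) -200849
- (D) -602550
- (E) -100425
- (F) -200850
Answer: F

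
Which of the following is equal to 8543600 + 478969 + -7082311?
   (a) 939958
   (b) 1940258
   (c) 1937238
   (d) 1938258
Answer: b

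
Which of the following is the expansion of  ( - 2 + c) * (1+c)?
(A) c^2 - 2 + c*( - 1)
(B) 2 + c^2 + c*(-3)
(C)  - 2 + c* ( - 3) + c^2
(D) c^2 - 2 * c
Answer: A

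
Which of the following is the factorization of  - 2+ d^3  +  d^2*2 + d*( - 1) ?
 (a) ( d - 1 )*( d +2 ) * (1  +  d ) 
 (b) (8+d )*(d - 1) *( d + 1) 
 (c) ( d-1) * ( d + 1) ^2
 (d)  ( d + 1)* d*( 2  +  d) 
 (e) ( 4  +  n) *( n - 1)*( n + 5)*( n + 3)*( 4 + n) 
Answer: a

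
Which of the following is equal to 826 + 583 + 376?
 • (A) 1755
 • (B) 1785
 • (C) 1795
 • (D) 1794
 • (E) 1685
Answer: B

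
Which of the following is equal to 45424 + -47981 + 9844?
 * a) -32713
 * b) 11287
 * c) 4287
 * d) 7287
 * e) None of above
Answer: d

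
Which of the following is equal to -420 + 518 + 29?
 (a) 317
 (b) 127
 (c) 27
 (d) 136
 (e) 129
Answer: b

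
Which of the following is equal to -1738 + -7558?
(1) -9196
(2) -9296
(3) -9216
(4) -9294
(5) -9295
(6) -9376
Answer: 2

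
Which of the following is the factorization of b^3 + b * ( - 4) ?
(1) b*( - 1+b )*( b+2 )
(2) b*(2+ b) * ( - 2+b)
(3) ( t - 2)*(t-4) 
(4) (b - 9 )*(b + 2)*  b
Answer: 2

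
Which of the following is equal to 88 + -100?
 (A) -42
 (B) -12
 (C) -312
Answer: B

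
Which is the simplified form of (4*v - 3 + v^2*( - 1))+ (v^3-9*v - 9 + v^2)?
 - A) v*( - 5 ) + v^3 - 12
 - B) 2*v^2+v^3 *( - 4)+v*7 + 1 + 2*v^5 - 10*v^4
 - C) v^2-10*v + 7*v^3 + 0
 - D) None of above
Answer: A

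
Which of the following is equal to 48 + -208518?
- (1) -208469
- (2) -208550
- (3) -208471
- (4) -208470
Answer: 4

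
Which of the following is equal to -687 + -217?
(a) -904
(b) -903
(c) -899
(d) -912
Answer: a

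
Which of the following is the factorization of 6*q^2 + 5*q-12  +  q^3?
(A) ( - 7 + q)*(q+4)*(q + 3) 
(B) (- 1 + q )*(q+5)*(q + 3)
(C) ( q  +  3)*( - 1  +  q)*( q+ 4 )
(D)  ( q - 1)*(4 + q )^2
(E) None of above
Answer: C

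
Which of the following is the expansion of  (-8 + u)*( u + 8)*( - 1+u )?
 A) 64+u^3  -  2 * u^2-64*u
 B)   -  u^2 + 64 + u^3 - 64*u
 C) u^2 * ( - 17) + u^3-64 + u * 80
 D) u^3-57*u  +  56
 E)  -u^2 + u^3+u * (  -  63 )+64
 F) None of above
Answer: B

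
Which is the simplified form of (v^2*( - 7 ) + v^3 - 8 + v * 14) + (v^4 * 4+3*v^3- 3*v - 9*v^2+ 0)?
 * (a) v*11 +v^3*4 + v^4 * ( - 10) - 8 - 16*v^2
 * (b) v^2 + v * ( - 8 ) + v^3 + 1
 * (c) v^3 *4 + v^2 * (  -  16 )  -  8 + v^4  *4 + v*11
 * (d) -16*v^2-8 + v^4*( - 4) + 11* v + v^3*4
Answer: c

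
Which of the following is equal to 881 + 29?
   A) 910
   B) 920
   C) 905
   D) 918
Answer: A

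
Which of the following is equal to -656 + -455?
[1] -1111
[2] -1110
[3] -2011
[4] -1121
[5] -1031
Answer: 1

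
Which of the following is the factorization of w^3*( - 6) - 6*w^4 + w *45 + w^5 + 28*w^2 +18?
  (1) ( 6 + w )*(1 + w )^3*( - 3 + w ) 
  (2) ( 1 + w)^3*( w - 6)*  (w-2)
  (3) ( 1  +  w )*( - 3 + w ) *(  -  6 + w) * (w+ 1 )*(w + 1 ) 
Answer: 3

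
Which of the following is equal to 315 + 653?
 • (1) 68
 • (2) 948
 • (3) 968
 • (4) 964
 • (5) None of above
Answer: 3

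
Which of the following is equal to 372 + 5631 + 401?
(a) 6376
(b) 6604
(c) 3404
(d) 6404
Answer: d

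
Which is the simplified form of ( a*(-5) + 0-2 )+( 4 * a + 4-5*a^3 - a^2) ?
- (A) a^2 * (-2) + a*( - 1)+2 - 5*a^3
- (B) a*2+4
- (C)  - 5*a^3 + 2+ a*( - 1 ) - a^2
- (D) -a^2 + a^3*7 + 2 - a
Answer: C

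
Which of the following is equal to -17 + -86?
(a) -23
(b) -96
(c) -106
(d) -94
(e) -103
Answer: e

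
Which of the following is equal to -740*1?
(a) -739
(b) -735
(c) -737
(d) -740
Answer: d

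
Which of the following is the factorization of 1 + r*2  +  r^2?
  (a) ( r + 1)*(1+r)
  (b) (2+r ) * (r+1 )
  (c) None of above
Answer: a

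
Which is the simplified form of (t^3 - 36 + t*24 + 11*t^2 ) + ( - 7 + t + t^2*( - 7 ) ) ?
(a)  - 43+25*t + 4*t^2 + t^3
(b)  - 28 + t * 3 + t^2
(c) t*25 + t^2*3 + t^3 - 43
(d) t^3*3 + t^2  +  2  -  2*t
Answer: a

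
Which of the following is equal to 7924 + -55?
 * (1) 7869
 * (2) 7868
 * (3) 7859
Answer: 1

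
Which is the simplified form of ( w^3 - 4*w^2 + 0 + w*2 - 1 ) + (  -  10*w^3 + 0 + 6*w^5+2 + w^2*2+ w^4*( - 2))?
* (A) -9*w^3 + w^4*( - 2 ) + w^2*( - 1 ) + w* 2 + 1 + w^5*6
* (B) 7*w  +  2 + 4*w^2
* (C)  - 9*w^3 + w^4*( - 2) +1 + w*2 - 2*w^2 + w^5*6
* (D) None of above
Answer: C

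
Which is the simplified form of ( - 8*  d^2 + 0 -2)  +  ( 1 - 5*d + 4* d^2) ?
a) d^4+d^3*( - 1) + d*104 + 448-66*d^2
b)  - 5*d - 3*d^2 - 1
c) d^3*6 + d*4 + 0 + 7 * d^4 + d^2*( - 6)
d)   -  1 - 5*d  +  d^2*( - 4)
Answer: d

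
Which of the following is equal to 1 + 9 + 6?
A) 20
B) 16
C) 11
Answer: B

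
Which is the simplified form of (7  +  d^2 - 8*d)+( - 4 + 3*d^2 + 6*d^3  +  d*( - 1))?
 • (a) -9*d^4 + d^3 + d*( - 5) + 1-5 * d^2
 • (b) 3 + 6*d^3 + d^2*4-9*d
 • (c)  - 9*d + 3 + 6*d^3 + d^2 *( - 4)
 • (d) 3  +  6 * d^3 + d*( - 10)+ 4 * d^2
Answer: b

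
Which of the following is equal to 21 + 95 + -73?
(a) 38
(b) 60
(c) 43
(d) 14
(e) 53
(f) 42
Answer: c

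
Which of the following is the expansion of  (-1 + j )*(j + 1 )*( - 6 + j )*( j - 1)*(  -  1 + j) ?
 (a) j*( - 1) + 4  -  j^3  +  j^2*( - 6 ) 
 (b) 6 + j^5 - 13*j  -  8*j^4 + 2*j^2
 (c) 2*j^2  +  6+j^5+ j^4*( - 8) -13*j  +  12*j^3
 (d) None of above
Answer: c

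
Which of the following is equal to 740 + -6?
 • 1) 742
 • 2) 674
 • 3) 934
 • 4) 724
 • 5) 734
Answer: 5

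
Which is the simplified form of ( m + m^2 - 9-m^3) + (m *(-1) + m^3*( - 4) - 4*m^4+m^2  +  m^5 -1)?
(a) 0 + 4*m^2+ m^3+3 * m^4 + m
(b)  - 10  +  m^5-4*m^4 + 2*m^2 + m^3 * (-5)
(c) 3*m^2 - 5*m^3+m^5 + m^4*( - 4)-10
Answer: b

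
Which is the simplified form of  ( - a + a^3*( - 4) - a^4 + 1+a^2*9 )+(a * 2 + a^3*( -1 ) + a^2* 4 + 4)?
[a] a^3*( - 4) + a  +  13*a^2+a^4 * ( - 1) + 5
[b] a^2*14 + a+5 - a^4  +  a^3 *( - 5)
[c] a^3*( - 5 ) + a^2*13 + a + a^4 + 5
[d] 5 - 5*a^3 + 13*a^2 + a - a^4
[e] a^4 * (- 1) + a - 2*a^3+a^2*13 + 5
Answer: d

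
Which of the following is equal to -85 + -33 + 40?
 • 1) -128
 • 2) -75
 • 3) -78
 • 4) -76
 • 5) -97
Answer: 3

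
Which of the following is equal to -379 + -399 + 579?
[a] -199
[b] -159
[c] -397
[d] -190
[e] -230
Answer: a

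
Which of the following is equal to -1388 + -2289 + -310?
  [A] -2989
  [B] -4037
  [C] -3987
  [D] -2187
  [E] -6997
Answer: C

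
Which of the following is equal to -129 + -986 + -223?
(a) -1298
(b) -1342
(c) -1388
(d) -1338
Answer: d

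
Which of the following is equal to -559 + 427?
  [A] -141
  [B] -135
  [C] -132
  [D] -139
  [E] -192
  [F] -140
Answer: C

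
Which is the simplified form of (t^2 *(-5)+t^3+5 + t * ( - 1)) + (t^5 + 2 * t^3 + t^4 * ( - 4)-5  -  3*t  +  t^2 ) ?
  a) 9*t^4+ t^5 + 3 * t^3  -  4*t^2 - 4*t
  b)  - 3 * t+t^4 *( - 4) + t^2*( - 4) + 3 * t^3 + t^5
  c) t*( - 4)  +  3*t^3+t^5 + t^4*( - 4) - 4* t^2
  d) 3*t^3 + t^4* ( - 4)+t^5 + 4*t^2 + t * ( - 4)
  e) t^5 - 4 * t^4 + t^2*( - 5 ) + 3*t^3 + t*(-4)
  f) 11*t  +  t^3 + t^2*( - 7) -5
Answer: c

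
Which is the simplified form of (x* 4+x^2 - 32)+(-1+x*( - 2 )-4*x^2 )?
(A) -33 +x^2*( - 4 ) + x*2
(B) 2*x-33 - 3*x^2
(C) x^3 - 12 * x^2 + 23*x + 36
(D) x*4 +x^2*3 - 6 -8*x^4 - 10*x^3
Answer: B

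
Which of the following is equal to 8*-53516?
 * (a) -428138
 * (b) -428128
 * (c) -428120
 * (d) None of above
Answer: b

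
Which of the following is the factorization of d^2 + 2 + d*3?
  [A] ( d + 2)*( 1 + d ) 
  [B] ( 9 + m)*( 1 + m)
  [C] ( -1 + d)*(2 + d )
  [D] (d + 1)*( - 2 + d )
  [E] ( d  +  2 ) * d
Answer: A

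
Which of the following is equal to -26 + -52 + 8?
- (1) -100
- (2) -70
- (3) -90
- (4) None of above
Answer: 2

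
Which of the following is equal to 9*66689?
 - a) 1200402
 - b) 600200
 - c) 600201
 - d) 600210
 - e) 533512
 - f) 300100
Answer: c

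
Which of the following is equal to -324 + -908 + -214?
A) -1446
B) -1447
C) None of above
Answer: A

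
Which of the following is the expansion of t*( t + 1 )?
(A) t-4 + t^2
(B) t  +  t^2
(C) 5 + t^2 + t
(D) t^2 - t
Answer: B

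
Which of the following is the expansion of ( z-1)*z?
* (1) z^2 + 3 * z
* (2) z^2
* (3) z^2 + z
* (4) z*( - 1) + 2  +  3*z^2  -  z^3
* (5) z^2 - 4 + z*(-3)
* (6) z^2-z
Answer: 6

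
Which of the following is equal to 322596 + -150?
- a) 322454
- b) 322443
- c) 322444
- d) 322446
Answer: d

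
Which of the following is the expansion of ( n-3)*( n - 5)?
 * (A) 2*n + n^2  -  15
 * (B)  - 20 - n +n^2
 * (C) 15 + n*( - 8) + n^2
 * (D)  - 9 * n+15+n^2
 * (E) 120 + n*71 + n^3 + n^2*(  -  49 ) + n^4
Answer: C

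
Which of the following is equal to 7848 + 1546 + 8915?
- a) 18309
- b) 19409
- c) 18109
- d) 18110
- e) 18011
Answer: a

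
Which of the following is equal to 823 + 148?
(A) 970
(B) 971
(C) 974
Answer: B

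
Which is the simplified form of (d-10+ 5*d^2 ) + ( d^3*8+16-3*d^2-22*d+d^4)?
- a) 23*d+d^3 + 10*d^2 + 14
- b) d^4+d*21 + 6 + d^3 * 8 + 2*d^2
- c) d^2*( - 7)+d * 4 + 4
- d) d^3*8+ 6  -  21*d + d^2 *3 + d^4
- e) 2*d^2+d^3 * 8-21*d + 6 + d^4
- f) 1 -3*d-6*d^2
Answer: e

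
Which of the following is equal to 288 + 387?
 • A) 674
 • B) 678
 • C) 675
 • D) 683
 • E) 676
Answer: C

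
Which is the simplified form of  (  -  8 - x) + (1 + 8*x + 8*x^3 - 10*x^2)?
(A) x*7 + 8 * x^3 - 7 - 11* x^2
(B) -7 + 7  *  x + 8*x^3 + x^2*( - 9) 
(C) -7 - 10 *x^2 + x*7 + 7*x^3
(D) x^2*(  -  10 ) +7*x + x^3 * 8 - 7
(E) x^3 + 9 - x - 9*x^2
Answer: D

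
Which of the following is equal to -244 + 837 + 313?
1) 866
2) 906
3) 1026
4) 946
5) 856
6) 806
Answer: 2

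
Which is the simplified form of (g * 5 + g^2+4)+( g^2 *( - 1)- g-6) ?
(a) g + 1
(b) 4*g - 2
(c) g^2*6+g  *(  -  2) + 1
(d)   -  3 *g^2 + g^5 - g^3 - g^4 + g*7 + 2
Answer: b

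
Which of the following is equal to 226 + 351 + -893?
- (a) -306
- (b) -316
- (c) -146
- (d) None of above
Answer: b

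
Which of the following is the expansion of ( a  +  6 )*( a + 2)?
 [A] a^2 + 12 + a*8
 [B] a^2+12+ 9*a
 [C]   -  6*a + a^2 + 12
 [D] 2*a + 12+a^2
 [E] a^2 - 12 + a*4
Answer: A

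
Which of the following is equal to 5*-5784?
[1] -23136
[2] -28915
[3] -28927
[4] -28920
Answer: 4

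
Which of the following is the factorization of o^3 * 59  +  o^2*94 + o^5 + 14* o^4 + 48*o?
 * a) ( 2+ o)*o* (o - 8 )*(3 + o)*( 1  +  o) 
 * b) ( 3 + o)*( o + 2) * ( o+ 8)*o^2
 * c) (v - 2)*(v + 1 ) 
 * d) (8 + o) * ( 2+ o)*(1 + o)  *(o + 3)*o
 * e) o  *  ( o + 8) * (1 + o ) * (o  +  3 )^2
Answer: d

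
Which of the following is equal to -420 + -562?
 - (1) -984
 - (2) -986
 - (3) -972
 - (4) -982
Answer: 4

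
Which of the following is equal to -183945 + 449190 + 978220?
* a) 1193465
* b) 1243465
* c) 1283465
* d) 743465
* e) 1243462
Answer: b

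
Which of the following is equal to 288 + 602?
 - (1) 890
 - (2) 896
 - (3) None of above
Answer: 1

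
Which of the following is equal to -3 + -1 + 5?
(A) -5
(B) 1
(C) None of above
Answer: B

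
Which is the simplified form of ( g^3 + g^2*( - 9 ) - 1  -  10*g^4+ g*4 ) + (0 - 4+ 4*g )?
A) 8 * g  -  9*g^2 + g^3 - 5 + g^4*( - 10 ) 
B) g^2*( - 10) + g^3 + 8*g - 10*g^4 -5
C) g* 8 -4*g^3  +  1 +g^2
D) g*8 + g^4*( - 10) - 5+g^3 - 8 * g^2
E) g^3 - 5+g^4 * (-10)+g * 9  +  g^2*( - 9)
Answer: A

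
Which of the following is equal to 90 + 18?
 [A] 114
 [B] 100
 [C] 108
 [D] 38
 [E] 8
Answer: C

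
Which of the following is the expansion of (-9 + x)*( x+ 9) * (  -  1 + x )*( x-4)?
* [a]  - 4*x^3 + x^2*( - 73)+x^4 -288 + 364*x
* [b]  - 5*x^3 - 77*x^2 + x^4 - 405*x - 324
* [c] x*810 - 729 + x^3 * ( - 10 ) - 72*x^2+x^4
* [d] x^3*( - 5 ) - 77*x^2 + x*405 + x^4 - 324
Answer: d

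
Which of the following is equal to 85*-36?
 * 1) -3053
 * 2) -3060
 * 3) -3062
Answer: 2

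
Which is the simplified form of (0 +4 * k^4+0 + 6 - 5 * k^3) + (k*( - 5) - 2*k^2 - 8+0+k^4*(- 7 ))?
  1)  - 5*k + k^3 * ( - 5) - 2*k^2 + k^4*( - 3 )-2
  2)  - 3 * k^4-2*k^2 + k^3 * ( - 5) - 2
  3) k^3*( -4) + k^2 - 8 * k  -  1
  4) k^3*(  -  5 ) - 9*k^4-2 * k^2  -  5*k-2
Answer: 1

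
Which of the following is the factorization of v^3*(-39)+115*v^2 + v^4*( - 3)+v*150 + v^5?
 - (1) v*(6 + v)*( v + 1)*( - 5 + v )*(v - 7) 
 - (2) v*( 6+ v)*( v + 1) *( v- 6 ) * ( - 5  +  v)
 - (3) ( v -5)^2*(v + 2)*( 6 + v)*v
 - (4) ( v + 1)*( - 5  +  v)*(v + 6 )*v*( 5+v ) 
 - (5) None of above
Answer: 5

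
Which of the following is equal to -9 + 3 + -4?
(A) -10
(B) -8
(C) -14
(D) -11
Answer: A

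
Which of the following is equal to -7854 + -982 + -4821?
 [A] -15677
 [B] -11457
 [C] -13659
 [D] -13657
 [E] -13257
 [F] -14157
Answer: D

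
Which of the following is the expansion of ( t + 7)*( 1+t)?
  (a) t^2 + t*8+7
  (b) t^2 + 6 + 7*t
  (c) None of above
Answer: a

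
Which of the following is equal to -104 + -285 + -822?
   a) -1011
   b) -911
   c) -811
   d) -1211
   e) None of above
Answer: d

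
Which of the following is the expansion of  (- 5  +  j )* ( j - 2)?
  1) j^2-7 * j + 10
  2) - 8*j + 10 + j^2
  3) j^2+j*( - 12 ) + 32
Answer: 1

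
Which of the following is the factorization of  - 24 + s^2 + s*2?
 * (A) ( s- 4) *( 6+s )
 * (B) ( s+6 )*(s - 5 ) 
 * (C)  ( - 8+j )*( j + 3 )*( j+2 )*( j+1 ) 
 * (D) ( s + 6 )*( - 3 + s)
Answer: A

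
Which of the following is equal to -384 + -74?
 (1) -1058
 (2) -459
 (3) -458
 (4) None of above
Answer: 3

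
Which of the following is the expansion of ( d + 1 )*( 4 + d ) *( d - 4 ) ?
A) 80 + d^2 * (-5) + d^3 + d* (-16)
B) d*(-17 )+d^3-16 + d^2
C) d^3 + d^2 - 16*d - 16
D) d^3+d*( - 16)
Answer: C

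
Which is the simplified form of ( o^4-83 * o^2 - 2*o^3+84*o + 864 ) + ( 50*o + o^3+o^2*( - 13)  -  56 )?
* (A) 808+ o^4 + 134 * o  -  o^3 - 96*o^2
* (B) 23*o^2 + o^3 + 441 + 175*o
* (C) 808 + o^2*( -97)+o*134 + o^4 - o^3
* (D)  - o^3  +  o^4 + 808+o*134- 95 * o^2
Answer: A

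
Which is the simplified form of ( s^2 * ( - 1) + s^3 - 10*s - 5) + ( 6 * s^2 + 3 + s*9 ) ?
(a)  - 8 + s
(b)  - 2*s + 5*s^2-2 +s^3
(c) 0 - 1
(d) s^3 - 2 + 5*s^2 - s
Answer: d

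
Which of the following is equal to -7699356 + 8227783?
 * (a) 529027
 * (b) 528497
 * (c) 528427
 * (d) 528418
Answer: c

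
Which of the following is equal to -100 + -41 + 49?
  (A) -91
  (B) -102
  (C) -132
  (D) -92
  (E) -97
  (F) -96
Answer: D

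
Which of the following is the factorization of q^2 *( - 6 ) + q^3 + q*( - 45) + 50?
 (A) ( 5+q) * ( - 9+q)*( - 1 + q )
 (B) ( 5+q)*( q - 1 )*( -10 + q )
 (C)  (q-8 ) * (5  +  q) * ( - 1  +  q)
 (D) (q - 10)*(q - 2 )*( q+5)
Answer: B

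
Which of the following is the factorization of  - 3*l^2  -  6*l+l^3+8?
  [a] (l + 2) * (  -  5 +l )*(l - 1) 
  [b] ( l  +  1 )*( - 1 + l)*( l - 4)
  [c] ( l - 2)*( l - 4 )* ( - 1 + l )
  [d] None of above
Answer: d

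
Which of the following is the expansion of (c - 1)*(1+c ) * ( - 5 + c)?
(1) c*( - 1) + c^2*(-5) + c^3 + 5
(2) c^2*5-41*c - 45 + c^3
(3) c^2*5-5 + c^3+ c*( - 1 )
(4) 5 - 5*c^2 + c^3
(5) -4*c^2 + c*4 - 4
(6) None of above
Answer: 1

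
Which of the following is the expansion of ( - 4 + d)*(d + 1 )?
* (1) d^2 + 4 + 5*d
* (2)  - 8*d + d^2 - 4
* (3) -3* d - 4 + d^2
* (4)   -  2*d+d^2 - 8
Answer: 3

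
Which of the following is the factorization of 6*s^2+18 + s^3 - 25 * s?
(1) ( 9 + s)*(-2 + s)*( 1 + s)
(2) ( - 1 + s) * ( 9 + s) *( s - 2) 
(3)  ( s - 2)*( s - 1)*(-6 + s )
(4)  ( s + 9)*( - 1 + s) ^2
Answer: 2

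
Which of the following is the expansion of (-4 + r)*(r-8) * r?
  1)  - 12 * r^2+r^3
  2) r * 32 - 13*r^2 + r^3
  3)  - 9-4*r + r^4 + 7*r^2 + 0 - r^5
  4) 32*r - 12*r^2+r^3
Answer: 4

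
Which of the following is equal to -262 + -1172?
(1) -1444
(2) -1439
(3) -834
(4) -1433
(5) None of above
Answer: 5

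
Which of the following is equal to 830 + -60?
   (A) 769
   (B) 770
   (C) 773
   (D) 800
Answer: B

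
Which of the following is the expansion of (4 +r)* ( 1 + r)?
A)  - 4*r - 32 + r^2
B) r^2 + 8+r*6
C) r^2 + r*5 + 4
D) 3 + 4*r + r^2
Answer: C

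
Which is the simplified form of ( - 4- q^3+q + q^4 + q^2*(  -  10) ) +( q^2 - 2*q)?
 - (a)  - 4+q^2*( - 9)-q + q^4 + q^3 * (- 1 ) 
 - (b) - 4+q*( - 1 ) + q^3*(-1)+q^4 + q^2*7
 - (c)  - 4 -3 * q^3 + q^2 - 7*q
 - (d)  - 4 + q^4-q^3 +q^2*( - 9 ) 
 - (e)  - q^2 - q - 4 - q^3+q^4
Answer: a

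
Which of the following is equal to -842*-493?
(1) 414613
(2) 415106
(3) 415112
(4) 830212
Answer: 2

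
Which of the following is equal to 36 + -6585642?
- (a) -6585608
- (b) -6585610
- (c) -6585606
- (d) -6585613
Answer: c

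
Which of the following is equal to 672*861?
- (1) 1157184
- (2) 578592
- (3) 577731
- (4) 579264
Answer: 2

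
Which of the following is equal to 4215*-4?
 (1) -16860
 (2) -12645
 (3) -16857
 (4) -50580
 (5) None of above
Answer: 1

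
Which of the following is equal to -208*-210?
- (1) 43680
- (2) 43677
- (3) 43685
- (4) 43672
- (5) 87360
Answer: 1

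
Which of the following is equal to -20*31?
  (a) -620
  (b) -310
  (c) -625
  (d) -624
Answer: a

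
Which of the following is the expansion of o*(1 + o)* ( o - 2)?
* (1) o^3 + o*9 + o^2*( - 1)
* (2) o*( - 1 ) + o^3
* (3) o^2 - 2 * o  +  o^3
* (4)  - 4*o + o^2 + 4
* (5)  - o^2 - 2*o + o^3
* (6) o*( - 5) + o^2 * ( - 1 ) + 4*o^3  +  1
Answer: 5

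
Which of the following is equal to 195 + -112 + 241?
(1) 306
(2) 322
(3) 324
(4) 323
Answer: 3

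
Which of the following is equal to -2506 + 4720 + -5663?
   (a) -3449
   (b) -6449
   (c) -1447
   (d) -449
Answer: a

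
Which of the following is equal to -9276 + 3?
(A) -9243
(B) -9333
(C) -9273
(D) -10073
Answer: C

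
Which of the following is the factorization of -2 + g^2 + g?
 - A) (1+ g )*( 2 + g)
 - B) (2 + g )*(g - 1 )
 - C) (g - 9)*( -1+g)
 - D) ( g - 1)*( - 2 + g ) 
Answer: B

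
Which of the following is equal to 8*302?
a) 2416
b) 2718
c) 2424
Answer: a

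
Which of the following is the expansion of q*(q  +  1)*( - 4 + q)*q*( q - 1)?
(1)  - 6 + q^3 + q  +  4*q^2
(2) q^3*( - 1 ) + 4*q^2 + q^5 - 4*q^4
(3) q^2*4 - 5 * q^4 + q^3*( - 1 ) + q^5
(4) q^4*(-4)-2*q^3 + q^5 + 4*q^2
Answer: 2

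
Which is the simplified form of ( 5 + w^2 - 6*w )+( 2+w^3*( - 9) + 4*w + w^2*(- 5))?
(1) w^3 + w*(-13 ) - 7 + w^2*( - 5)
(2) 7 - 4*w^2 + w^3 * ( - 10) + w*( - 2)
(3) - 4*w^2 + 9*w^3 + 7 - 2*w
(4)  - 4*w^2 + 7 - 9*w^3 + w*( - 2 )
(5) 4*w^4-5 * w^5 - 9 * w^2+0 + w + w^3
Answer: 4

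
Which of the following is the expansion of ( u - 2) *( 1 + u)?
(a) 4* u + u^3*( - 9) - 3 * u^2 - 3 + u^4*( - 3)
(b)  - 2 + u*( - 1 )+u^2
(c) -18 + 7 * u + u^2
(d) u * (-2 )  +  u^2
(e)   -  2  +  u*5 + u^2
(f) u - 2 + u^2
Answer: b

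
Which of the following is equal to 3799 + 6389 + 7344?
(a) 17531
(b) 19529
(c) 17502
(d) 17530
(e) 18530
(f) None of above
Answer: f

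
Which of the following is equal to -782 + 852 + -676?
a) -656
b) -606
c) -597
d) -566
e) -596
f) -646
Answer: b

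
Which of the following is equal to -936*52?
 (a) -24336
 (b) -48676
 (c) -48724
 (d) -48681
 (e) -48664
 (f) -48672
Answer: f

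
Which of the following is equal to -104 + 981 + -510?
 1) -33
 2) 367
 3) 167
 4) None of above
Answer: 2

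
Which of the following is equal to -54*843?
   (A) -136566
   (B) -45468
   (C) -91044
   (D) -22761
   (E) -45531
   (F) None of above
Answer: F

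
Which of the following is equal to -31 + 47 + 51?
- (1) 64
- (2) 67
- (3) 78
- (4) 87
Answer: 2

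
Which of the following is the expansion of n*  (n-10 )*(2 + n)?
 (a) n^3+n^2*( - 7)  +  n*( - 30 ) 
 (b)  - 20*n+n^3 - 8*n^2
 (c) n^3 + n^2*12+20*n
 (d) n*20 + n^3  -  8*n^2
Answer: b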